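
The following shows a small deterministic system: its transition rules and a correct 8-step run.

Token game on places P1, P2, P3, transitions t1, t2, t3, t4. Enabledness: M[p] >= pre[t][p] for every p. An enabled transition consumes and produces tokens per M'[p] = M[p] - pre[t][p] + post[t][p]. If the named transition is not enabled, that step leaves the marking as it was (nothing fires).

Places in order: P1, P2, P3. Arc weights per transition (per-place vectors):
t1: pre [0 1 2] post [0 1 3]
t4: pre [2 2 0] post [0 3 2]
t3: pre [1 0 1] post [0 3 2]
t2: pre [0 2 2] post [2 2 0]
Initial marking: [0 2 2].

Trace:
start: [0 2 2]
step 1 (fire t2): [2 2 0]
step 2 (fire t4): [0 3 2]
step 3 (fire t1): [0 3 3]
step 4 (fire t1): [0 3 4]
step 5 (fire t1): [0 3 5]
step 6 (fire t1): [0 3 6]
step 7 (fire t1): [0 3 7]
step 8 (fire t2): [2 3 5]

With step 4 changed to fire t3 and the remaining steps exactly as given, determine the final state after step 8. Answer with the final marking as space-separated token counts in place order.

(re-executing from step 4 with the substitution; state before step 4: [0 3 3])
step 4 (fire t3): [0 3 3]
step 5 (fire t1): [0 3 4]
step 6 (fire t1): [0 3 5]
step 7 (fire t1): [0 3 6]
step 8 (fire t2): [2 3 4]

2 3 4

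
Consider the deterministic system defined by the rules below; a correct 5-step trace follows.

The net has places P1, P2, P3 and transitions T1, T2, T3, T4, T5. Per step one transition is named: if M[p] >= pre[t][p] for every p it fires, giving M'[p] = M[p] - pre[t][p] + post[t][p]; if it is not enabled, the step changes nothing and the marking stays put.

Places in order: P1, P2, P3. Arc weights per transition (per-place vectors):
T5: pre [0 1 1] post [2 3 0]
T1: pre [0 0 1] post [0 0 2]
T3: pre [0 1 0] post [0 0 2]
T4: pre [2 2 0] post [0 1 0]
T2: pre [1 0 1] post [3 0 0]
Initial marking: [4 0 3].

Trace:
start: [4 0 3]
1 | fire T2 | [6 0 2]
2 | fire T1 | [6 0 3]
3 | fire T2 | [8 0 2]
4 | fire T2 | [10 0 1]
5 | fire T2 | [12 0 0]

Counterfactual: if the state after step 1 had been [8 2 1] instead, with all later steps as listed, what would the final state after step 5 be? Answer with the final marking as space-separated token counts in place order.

state after step 1 := [8 2 1]
2 | fire T1 | [8 2 2]
3 | fire T2 | [10 2 1]
4 | fire T2 | [12 2 0]
5 | fire T2 | [12 2 0]

12 2 0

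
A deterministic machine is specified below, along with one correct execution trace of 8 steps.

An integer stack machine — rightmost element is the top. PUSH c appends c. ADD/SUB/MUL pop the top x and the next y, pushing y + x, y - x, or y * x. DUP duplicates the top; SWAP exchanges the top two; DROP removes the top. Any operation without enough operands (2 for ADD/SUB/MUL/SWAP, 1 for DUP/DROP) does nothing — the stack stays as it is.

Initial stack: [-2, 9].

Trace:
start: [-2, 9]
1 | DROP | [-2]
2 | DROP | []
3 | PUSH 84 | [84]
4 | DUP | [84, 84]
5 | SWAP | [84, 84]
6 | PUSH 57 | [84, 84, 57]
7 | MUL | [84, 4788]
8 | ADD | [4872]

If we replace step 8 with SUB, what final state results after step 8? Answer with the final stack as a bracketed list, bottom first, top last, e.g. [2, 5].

(re-executing from step 8 with the substitution; state before step 8: [84, 4788])
8 | SUB | [-4704]

[-4704]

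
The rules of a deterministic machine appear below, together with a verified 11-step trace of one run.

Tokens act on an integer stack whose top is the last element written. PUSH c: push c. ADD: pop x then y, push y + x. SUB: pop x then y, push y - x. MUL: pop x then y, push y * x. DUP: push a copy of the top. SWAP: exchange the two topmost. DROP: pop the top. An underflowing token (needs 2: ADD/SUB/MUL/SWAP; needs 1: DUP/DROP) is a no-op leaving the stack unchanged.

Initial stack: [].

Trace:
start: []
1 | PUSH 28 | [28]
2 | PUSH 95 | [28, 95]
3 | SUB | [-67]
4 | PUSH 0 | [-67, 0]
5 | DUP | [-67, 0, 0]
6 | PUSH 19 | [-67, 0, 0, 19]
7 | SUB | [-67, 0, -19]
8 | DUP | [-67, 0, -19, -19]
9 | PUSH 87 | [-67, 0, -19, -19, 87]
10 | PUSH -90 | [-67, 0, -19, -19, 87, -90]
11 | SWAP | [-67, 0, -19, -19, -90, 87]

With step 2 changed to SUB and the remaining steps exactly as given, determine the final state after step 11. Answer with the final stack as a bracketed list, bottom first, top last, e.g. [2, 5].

[28, 0, -19, -19, -90, 87]

(re-executing from step 2 with the substitution; state before step 2: [28])
2 | SUB | [28]
3 | SUB | [28]
4 | PUSH 0 | [28, 0]
5 | DUP | [28, 0, 0]
6 | PUSH 19 | [28, 0, 0, 19]
7 | SUB | [28, 0, -19]
8 | DUP | [28, 0, -19, -19]
9 | PUSH 87 | [28, 0, -19, -19, 87]
10 | PUSH -90 | [28, 0, -19, -19, 87, -90]
11 | SWAP | [28, 0, -19, -19, -90, 87]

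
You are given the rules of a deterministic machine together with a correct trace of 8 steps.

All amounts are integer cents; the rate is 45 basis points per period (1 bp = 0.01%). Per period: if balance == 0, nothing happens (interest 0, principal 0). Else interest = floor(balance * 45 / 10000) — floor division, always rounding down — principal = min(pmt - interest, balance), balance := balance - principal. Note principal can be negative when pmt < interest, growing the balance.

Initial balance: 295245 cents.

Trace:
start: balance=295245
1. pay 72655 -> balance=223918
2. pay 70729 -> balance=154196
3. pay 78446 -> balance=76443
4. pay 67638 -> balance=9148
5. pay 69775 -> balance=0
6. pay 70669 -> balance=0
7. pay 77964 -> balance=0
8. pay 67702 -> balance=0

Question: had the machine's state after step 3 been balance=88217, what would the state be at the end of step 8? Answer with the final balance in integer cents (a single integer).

state after step 3 := balance=88217
4. pay 67638 -> balance=20975
5. pay 69775 -> balance=0
6. pay 70669 -> balance=0
7. pay 77964 -> balance=0
8. pay 67702 -> balance=0

0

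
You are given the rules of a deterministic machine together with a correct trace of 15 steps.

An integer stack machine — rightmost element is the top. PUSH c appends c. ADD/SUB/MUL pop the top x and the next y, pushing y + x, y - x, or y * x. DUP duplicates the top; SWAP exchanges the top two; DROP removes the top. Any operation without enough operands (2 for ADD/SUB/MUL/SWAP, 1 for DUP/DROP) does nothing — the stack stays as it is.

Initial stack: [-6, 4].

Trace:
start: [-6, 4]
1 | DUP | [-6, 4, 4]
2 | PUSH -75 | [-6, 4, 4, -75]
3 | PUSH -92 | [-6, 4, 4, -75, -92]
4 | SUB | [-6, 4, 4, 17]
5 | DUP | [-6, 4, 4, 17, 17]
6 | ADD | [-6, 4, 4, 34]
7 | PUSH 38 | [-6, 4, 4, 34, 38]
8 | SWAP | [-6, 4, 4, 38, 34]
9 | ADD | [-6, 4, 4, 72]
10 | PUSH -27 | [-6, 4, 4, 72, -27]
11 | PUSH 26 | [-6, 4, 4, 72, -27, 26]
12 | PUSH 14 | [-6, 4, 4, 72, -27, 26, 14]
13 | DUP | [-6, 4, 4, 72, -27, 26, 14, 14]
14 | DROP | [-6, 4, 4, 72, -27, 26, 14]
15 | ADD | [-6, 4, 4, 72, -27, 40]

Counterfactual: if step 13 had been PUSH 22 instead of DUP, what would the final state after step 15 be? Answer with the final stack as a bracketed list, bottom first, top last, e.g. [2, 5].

(re-executing from step 13 with the substitution; state before step 13: [-6, 4, 4, 72, -27, 26, 14])
13 | PUSH 22 | [-6, 4, 4, 72, -27, 26, 14, 22]
14 | DROP | [-6, 4, 4, 72, -27, 26, 14]
15 | ADD | [-6, 4, 4, 72, -27, 40]

[-6, 4, 4, 72, -27, 40]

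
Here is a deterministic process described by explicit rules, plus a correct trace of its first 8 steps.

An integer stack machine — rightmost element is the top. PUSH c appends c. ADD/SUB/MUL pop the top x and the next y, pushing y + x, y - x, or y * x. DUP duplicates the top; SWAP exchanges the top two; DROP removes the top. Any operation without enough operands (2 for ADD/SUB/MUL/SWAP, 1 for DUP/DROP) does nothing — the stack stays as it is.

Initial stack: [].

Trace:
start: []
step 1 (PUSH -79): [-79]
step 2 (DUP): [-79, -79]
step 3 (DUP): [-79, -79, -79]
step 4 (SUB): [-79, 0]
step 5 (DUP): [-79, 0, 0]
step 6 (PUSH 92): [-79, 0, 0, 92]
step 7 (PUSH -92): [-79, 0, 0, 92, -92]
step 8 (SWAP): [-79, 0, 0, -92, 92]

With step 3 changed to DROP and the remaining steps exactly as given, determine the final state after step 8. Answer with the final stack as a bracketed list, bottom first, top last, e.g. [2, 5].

[-79, -79, -92, 92]

(re-executing from step 3 with the substitution; state before step 3: [-79, -79])
step 3 (DROP): [-79]
step 4 (SUB): [-79]
step 5 (DUP): [-79, -79]
step 6 (PUSH 92): [-79, -79, 92]
step 7 (PUSH -92): [-79, -79, 92, -92]
step 8 (SWAP): [-79, -79, -92, 92]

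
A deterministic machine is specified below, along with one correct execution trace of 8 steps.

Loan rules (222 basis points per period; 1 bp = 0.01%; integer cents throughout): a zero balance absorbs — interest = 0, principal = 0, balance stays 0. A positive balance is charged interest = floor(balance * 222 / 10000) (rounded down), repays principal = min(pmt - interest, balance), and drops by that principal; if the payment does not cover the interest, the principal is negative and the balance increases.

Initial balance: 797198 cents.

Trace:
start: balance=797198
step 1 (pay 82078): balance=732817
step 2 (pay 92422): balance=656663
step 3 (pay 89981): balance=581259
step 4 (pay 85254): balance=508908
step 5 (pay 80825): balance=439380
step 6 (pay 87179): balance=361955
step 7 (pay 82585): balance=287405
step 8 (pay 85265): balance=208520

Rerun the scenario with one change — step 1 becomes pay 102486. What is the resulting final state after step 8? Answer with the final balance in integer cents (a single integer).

(re-executing from step 1 with the substitution; state before step 1: balance=797198)
step 1 (pay 102486): balance=712409
step 2 (pay 92422): balance=635802
step 3 (pay 89981): balance=559935
step 4 (pay 85254): balance=487111
step 5 (pay 80825): balance=417099
step 6 (pay 87179): balance=339179
step 7 (pay 82585): balance=264123
step 8 (pay 85265): balance=184721

184721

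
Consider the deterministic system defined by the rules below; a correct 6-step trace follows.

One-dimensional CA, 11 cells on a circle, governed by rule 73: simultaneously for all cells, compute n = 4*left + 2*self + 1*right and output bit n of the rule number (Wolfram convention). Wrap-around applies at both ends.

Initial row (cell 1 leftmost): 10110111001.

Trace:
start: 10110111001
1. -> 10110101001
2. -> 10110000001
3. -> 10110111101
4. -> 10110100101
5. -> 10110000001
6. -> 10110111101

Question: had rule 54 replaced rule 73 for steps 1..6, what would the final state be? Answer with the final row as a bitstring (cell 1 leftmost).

(re-executing steps 1..6 under rule 54; state before step 1: 10110111001)
1. -> 01001000110
2. -> 11111101001
3. -> 00000011110
4. -> 00000100001
5. -> 10001110011
6. -> 01010001100

01010001100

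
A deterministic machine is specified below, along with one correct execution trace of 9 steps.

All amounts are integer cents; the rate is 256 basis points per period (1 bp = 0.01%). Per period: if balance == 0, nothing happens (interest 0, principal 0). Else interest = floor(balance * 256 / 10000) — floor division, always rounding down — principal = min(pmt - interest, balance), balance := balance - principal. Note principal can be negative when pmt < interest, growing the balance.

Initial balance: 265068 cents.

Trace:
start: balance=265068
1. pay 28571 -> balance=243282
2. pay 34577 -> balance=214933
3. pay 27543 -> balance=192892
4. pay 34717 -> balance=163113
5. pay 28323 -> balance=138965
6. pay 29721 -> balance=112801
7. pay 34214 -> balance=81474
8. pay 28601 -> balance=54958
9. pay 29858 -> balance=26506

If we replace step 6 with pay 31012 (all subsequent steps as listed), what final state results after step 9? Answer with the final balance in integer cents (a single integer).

25114

(re-executing from step 6 with the substitution; state before step 6: balance=138965)
6. pay 31012 -> balance=111510
7. pay 34214 -> balance=80150
8. pay 28601 -> balance=53600
9. pay 29858 -> balance=25114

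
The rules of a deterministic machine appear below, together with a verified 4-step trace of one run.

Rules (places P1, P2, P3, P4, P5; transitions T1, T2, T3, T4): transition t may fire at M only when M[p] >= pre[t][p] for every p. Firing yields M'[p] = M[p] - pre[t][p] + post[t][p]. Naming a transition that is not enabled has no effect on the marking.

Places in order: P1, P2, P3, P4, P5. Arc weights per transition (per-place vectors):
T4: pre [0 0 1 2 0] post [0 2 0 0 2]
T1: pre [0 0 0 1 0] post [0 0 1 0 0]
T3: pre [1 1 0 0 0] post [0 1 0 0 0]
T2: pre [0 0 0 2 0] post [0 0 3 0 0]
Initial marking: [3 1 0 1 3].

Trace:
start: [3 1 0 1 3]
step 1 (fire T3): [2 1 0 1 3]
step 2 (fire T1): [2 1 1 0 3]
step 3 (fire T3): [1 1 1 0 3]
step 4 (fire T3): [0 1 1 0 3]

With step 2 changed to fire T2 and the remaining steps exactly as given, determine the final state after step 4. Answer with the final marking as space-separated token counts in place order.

(re-executing from step 2 with the substitution; state before step 2: [2 1 0 1 3])
step 2 (fire T2): [2 1 0 1 3]
step 3 (fire T3): [1 1 0 1 3]
step 4 (fire T3): [0 1 0 1 3]

0 1 0 1 3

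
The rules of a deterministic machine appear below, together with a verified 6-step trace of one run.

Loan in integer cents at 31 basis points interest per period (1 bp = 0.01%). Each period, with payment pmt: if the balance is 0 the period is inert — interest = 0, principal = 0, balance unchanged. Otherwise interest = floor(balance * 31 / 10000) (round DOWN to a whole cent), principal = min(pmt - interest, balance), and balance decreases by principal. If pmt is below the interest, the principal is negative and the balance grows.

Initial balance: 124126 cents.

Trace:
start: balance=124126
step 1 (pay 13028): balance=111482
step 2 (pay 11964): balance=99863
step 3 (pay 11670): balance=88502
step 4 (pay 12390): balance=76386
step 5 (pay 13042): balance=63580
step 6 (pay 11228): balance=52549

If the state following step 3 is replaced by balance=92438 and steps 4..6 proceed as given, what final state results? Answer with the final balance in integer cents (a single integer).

state after step 3 := balance=92438
step 4 (pay 12390): balance=80334
step 5 (pay 13042): balance=67541
step 6 (pay 11228): balance=56522

56522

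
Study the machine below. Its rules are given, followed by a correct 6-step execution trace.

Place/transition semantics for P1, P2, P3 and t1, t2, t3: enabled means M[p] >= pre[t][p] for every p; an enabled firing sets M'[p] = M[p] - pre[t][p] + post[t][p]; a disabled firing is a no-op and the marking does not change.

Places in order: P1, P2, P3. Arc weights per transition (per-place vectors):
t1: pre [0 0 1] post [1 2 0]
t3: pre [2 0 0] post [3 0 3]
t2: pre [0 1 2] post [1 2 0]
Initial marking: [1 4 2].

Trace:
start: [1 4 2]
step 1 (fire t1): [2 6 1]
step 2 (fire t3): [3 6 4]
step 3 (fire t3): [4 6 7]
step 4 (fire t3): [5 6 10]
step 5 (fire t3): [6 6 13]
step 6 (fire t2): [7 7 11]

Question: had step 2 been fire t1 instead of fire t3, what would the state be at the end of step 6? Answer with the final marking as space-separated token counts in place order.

7 9 7

(re-executing from step 2 with the substitution; state before step 2: [2 6 1])
step 2 (fire t1): [3 8 0]
step 3 (fire t3): [4 8 3]
step 4 (fire t3): [5 8 6]
step 5 (fire t3): [6 8 9]
step 6 (fire t2): [7 9 7]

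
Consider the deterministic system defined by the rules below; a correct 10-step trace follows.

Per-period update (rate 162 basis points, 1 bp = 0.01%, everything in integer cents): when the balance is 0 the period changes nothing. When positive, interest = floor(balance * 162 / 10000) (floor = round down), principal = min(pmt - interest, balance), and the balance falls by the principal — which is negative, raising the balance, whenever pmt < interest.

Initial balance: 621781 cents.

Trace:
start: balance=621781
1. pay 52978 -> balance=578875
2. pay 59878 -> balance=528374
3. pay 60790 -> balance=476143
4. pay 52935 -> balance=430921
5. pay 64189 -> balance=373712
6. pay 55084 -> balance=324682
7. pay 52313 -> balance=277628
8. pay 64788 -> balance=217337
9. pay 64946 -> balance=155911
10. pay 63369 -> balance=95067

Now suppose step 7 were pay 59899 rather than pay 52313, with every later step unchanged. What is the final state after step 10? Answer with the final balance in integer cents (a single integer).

87106

(re-executing from step 7 with the substitution; state before step 7: balance=324682)
7. pay 59899 -> balance=270042
8. pay 64788 -> balance=209628
9. pay 64946 -> balance=148077
10. pay 63369 -> balance=87106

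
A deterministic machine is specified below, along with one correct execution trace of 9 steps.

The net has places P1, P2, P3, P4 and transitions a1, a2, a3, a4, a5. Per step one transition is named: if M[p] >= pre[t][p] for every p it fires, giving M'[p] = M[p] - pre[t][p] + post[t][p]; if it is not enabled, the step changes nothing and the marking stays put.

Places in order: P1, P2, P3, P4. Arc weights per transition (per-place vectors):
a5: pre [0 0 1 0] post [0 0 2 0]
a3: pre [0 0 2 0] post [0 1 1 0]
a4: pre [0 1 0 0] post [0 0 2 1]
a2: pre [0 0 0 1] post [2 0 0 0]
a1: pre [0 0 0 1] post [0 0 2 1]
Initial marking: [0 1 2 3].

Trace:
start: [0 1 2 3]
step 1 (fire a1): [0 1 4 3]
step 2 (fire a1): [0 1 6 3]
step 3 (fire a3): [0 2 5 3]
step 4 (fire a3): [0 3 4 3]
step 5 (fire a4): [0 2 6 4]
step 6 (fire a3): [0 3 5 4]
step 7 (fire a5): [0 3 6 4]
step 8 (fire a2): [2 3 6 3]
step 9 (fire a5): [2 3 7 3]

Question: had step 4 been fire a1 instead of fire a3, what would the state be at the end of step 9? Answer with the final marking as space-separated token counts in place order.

(re-executing from step 4 with the substitution; state before step 4: [0 2 5 3])
step 4 (fire a1): [0 2 7 3]
step 5 (fire a4): [0 1 9 4]
step 6 (fire a3): [0 2 8 4]
step 7 (fire a5): [0 2 9 4]
step 8 (fire a2): [2 2 9 3]
step 9 (fire a5): [2 2 10 3]

2 2 10 3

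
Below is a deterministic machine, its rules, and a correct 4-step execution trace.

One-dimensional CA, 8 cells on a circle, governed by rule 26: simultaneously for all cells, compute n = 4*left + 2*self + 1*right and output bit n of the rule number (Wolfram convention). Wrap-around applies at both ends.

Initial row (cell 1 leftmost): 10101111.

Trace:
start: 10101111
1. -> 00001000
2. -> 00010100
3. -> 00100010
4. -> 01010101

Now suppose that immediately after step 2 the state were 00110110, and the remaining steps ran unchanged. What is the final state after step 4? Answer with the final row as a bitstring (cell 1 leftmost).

01011000

state after step 2 := 00110110
3. -> 01100101
4. -> 01011000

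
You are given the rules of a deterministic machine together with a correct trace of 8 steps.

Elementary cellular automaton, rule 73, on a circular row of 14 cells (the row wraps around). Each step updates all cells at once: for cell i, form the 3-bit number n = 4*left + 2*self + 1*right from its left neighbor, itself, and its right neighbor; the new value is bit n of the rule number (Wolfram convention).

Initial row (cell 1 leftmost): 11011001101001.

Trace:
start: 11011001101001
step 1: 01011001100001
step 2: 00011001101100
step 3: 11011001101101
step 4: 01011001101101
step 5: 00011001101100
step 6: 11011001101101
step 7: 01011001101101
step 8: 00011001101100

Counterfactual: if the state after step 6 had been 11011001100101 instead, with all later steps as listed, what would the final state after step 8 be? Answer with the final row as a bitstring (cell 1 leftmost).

00011001101100

state after step 6 := 11011001100101
step 7: 01011001100001
step 8: 00011001101100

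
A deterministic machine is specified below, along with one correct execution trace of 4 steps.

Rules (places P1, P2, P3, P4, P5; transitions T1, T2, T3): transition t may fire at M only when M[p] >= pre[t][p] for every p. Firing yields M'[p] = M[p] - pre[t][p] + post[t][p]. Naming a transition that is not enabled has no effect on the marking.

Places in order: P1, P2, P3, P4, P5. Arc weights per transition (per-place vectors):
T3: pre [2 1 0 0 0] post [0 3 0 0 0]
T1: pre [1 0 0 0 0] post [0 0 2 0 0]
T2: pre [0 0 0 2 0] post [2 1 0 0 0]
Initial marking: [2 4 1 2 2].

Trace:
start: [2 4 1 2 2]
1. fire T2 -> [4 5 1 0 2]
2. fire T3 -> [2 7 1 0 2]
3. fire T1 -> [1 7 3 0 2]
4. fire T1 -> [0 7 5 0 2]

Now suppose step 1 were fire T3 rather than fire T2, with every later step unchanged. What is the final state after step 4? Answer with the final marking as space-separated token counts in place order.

0 6 1 2 2

(re-executing from step 1 with the substitution; state before step 1: [2 4 1 2 2])
1. fire T3 -> [0 6 1 2 2]
2. fire T3 -> [0 6 1 2 2]
3. fire T1 -> [0 6 1 2 2]
4. fire T1 -> [0 6 1 2 2]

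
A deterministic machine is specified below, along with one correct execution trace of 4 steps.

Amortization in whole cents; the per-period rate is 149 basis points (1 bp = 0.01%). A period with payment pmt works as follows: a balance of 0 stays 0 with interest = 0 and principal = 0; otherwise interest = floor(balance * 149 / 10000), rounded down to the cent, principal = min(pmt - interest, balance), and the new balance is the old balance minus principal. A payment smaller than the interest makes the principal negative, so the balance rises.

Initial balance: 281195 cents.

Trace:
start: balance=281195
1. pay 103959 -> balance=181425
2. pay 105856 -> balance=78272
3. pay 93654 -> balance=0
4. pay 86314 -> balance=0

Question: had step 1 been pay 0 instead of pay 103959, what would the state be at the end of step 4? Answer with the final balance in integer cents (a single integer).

(re-executing from step 1 with the substitution; state before step 1: balance=281195)
1. pay 0 -> balance=285384
2. pay 105856 -> balance=183780
3. pay 93654 -> balance=92864
4. pay 86314 -> balance=7933

7933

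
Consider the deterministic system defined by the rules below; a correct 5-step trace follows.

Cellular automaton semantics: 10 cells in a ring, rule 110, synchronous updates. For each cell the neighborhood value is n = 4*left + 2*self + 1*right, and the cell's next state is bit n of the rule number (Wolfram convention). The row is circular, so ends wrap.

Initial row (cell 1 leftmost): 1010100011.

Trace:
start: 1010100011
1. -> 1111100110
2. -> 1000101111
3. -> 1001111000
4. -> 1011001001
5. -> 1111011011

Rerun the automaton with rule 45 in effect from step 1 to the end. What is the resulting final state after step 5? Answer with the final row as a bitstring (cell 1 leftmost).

1100001100

(re-executing steps 1..5 under rule 45; state before step 1: 1010100011)
1. -> 0111101010
2. -> 0100011110
3. -> 0101010000
4. -> 0111110111
5. -> 1100001100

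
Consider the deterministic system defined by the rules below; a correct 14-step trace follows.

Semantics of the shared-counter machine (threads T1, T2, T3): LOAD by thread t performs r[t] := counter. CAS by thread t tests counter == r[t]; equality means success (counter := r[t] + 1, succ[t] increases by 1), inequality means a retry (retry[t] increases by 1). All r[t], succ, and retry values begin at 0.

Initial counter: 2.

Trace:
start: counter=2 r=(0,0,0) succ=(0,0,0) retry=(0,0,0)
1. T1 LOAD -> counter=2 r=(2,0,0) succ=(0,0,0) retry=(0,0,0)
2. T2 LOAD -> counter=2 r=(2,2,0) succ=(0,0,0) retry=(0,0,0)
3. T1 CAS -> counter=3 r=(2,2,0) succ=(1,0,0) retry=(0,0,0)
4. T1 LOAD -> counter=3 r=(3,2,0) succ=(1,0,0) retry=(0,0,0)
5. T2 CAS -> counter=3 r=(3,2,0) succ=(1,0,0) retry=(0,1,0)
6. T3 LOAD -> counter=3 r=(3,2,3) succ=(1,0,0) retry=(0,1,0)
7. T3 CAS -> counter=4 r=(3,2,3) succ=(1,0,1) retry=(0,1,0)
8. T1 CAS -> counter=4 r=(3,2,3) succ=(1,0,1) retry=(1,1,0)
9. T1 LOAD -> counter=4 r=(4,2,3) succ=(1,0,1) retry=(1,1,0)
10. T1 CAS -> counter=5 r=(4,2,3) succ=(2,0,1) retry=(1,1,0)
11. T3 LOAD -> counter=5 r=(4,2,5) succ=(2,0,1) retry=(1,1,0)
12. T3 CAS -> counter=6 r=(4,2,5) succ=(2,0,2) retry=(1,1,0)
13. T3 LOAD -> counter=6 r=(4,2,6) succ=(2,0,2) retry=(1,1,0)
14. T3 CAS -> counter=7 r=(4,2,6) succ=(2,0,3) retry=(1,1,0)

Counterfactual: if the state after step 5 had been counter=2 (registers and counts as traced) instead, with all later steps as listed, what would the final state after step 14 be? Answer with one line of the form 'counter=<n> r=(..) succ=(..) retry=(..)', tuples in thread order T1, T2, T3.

counter=7 r=(4,2,6) succ=(3,0,3) retry=(0,1,0)

state after step 5 := counter=2 r=(3,2,0) succ=(1,0,0) retry=(0,1,0)
6. T3 LOAD -> counter=2 r=(3,2,2) succ=(1,0,0) retry=(0,1,0)
7. T3 CAS -> counter=3 r=(3,2,2) succ=(1,0,1) retry=(0,1,0)
8. T1 CAS -> counter=4 r=(3,2,2) succ=(2,0,1) retry=(0,1,0)
9. T1 LOAD -> counter=4 r=(4,2,2) succ=(2,0,1) retry=(0,1,0)
10. T1 CAS -> counter=5 r=(4,2,2) succ=(3,0,1) retry=(0,1,0)
11. T3 LOAD -> counter=5 r=(4,2,5) succ=(3,0,1) retry=(0,1,0)
12. T3 CAS -> counter=6 r=(4,2,5) succ=(3,0,2) retry=(0,1,0)
13. T3 LOAD -> counter=6 r=(4,2,6) succ=(3,0,2) retry=(0,1,0)
14. T3 CAS -> counter=7 r=(4,2,6) succ=(3,0,3) retry=(0,1,0)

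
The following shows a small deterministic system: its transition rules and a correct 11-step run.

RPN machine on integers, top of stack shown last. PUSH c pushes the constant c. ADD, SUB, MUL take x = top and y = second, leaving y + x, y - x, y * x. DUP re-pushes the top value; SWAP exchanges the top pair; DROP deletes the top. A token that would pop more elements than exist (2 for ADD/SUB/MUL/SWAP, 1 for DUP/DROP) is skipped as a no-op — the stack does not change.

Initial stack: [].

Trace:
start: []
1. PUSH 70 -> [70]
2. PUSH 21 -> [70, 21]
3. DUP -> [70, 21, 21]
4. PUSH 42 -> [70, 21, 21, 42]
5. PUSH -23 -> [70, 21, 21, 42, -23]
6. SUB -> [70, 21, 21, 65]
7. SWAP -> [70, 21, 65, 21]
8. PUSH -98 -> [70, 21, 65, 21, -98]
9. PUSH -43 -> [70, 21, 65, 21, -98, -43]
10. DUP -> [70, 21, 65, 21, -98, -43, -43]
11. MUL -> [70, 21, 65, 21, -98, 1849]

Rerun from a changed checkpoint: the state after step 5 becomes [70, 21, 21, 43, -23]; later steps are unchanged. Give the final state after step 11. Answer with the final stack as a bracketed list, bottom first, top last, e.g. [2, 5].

[70, 21, 66, 21, -98, 1849]

state after step 5 := [70, 21, 21, 43, -23]
6. SUB -> [70, 21, 21, 66]
7. SWAP -> [70, 21, 66, 21]
8. PUSH -98 -> [70, 21, 66, 21, -98]
9. PUSH -43 -> [70, 21, 66, 21, -98, -43]
10. DUP -> [70, 21, 66, 21, -98, -43, -43]
11. MUL -> [70, 21, 66, 21, -98, 1849]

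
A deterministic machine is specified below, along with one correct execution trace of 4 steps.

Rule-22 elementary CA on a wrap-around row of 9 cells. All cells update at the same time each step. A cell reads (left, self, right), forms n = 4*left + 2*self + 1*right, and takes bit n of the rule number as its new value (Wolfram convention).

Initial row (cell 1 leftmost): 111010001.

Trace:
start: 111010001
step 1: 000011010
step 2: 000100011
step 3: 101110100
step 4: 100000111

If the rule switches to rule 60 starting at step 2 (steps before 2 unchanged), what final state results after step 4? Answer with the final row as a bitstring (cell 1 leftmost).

(re-executing steps 2..4 under rule 60; state before step 2: 000011010)
step 2: 000010111
step 3: 100011100
step 4: 110010010

110010010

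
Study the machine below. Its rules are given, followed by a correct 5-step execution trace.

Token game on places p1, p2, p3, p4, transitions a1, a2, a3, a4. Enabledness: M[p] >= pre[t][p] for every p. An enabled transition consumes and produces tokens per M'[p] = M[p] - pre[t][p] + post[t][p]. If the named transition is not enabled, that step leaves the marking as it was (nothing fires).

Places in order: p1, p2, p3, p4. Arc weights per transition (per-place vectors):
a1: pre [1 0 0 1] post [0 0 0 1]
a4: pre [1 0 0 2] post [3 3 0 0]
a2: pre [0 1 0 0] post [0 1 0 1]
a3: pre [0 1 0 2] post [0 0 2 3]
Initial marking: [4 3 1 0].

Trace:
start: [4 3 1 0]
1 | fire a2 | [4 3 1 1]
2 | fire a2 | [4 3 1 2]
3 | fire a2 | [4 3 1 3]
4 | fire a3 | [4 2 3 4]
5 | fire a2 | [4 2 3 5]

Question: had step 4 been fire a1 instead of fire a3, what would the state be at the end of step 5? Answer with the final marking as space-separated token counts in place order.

3 3 1 4

(re-executing from step 4 with the substitution; state before step 4: [4 3 1 3])
4 | fire a1 | [3 3 1 3]
5 | fire a2 | [3 3 1 4]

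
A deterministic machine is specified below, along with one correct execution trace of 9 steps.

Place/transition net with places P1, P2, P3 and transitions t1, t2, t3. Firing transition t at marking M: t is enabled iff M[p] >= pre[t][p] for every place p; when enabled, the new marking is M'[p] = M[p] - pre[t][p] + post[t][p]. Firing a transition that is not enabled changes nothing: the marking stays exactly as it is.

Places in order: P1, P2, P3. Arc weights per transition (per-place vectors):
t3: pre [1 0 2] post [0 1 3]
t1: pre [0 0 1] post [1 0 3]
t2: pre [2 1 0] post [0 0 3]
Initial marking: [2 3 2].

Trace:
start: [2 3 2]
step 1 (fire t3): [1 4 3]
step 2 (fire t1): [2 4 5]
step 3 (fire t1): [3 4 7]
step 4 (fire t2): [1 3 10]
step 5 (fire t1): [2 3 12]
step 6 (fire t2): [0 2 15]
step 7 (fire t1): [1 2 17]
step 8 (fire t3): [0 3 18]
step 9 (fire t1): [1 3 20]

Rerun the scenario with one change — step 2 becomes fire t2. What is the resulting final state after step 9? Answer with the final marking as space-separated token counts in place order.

(re-executing from step 2 with the substitution; state before step 2: [1 4 3])
step 2 (fire t2): [1 4 3]
step 3 (fire t1): [2 4 5]
step 4 (fire t2): [0 3 8]
step 5 (fire t1): [1 3 10]
step 6 (fire t2): [1 3 10]
step 7 (fire t1): [2 3 12]
step 8 (fire t3): [1 4 13]
step 9 (fire t1): [2 4 15]

2 4 15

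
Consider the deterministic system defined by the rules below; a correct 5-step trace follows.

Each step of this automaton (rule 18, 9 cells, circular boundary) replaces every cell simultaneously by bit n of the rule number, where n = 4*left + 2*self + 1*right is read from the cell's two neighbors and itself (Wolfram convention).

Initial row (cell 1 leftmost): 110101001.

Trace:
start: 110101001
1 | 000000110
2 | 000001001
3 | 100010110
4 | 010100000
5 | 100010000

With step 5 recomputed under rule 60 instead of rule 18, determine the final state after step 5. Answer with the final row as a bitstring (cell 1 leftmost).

(re-executing step 5 under rule 60; state before step 5: 010100000)
5 | 011110000

011110000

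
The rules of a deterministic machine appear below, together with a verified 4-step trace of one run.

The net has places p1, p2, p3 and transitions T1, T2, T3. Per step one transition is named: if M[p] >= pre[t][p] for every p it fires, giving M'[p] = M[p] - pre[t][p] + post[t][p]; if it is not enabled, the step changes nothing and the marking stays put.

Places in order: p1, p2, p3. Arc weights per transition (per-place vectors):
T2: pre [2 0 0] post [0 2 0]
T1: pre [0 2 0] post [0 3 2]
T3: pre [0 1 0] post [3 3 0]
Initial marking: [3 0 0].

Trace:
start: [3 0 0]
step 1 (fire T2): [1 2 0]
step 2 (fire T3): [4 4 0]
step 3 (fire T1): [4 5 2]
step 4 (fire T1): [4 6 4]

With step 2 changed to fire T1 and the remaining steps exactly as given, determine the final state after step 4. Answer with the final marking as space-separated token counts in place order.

1 5 6

(re-executing from step 2 with the substitution; state before step 2: [1 2 0])
step 2 (fire T1): [1 3 2]
step 3 (fire T1): [1 4 4]
step 4 (fire T1): [1 5 6]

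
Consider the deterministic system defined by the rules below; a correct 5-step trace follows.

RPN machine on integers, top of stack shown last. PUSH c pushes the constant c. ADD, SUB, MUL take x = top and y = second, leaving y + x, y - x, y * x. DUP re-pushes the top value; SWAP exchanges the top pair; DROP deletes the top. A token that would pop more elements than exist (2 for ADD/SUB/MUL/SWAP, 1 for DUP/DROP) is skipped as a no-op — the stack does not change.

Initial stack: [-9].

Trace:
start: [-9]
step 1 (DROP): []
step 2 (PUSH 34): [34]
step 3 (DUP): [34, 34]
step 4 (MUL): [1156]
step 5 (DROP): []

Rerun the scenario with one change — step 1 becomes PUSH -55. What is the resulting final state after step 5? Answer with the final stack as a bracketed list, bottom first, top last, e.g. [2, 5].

(re-executing from step 1 with the substitution; state before step 1: [-9])
step 1 (PUSH -55): [-9, -55]
step 2 (PUSH 34): [-9, -55, 34]
step 3 (DUP): [-9, -55, 34, 34]
step 4 (MUL): [-9, -55, 1156]
step 5 (DROP): [-9, -55]

[-9, -55]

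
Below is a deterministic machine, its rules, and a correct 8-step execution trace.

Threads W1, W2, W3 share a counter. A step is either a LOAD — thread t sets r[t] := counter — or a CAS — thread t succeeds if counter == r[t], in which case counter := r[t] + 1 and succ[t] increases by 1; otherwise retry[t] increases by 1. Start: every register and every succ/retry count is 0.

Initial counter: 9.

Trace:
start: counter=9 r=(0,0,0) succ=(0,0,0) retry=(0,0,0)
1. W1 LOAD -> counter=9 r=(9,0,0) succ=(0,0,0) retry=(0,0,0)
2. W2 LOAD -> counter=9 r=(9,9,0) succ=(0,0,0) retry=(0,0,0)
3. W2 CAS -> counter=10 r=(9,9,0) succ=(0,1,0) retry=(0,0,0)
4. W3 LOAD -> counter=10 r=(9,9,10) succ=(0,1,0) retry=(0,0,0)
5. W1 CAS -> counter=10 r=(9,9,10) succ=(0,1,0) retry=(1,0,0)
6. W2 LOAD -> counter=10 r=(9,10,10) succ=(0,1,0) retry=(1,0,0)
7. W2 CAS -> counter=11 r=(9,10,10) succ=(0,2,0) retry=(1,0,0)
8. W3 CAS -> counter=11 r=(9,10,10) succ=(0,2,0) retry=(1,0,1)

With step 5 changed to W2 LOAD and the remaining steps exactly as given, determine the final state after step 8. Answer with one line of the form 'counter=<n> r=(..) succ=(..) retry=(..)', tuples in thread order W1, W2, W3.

counter=11 r=(9,10,10) succ=(0,2,0) retry=(0,0,1)

(re-executing from step 5 with the substitution; state before step 5: counter=10 r=(9,9,10) succ=(0,1,0) retry=(0,0,0))
5. W2 LOAD -> counter=10 r=(9,10,10) succ=(0,1,0) retry=(0,0,0)
6. W2 LOAD -> counter=10 r=(9,10,10) succ=(0,1,0) retry=(0,0,0)
7. W2 CAS -> counter=11 r=(9,10,10) succ=(0,2,0) retry=(0,0,0)
8. W3 CAS -> counter=11 r=(9,10,10) succ=(0,2,0) retry=(0,0,1)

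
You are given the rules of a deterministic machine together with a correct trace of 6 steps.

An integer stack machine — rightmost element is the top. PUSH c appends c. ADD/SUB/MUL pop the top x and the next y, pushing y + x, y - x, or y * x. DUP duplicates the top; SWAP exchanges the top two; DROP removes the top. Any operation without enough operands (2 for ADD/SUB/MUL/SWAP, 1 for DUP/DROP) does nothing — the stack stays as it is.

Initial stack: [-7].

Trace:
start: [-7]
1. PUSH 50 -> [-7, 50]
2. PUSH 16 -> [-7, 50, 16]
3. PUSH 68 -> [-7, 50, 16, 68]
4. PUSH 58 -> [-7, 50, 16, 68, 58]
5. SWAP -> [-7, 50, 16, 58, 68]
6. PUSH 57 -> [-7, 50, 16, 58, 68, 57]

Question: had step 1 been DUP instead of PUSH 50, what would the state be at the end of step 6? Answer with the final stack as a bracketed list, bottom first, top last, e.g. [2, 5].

[-7, -7, 16, 58, 68, 57]

(re-executing from step 1 with the substitution; state before step 1: [-7])
1. DUP -> [-7, -7]
2. PUSH 16 -> [-7, -7, 16]
3. PUSH 68 -> [-7, -7, 16, 68]
4. PUSH 58 -> [-7, -7, 16, 68, 58]
5. SWAP -> [-7, -7, 16, 58, 68]
6. PUSH 57 -> [-7, -7, 16, 58, 68, 57]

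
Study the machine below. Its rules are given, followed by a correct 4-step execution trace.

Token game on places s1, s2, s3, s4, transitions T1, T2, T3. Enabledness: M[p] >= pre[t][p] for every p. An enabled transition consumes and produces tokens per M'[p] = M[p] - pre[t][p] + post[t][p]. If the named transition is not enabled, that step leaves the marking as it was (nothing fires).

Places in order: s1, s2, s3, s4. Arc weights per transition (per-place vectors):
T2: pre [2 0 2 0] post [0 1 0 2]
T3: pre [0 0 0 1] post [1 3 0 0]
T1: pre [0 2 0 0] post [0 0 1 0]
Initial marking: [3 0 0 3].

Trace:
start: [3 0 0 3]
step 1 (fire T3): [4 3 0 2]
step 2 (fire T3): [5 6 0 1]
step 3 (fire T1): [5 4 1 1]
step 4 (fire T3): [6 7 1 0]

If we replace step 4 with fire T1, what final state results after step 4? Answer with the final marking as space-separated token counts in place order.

5 2 2 1

(re-executing from step 4 with the substitution; state before step 4: [5 4 1 1])
step 4 (fire T1): [5 2 2 1]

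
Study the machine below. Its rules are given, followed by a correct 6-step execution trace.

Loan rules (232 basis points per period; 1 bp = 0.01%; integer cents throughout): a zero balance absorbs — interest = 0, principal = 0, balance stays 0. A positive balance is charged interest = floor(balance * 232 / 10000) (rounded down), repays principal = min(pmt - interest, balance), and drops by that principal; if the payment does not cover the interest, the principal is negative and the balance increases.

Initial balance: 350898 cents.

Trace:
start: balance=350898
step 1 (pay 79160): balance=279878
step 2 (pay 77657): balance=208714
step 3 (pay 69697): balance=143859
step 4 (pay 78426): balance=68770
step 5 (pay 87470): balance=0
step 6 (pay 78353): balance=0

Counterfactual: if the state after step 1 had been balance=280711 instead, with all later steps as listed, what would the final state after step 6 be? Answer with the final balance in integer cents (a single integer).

state after step 1 := balance=280711
step 2 (pay 77657): balance=209566
step 3 (pay 69697): balance=144730
step 4 (pay 78426): balance=69661
step 5 (pay 87470): balance=0
step 6 (pay 78353): balance=0

0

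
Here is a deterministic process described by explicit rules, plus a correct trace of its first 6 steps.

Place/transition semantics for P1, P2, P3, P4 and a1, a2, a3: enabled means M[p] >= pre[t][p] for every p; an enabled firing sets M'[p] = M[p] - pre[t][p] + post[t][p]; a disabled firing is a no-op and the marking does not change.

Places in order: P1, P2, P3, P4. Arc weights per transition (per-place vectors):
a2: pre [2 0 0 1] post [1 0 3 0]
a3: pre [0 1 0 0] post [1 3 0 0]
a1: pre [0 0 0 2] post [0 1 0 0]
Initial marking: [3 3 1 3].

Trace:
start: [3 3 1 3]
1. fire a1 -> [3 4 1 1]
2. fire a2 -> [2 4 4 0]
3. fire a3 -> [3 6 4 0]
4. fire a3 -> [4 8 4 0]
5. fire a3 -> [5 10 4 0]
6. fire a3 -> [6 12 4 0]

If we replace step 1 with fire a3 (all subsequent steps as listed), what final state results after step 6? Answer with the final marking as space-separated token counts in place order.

7 13 4 2

(re-executing from step 1 with the substitution; state before step 1: [3 3 1 3])
1. fire a3 -> [4 5 1 3]
2. fire a2 -> [3 5 4 2]
3. fire a3 -> [4 7 4 2]
4. fire a3 -> [5 9 4 2]
5. fire a3 -> [6 11 4 2]
6. fire a3 -> [7 13 4 2]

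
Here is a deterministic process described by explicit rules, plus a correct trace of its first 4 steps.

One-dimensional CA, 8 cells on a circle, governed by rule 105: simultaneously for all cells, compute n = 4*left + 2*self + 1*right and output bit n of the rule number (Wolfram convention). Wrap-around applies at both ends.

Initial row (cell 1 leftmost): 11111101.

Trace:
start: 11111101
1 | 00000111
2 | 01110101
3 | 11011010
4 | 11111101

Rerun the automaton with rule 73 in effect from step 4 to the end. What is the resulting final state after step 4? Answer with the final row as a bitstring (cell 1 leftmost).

11011000

(re-executing step 4 under rule 73; state before step 4: 11011010)
4 | 11011000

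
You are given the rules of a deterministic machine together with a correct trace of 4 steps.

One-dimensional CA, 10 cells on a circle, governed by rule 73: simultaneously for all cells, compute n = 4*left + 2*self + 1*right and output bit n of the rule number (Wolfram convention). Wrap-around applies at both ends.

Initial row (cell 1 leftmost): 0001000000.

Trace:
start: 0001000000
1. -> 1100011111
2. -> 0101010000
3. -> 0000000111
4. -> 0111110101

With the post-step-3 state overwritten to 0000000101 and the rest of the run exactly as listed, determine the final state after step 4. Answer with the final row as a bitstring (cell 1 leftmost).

state after step 3 := 0000000101
4. -> 0111110000

0111110000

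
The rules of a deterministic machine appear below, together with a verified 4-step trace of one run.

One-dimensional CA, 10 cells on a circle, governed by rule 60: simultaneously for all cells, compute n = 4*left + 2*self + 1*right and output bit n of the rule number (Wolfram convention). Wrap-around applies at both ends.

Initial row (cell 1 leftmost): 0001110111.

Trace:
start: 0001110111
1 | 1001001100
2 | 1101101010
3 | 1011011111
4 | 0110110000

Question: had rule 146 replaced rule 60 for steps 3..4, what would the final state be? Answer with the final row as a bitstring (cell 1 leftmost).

(re-executing steps 3..4 under rule 146; state before step 3: 1101101010)
3 | 0000000000
4 | 0000000000

0000000000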